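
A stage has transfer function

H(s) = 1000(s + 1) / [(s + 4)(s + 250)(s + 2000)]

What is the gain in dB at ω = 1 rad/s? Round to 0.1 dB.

-63.3 dB

At s = jω = j1:
zero (s+1): 1 + j1 → |·| = √(1²+1²) = √2 ≈ 1.4142, ∠ = arctan(1/1) ≈ 45.00°
pole (s+4): 4 + j1 → |·| = √(4²+1²) = √17 ≈ 4.1231, ∠ = arctan(1/4) ≈ 14.04°
pole (s+250): 250 + j1 → |·| = √(250²+1²) = √62501 ≈ 250, ∠ = arctan(1/250) ≈ 0.23°
pole (s+2000): 2000 + j1 → |·| = √(2000²+1²) = √4000001 ≈ 2000, ∠ = arctan(1/2000) ≈ 0.03°
|H| = 1000 · 1.4142 / 2.0616e+06 ≈ 0.00068597
Gain = 20 log₁₀(0.00068597) ≈ -63.27 dB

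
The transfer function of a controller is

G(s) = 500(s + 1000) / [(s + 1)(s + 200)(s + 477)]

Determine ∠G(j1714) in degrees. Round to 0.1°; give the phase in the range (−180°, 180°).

172.0°

At s = jω = j1714:
zero (s+1000): 1000 + j1714 → |·| = √(1000²+1714²) = √3937796 ≈ 1984.4, ∠ = arctan(1714/1000) ≈ 59.74°
pole (s+1): 1 + j1714 → |·| = √(1²+1714²) = √2937797 ≈ 1714, ∠ = arctan(1714/1) ≈ 89.97°
pole (s+200): 200 + j1714 → |·| = √(200²+1714²) = √2977796 ≈ 1725.6, ∠ = arctan(1714/200) ≈ 83.34°
pole (s+477): 477 + j1714 → |·| = √(477²+1714²) = √3165325 ≈ 1779.1, ∠ = arctan(1714/477) ≈ 74.45°
∠G = 59.74° − 247.76° = -188.02° ≡ 171.98° (principal value)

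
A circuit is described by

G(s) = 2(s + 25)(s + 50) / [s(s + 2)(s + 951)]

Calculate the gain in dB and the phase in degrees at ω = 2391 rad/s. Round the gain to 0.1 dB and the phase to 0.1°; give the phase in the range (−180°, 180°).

-62.2 dB, -70.1°

At s = jω = j2391:
zero (s+25): 25 + j2391 → |·| = √(25²+2391²) = √5717506 ≈ 2391.1, ∠ = arctan(2391/25) ≈ 89.40°
zero (s+50): 50 + j2391 → |·| = √(50²+2391²) = √5719381 ≈ 2391.5, ∠ = arctan(2391/50) ≈ 88.80°
pole (s+2): 2 + j2391 → |·| = √(2²+2391²) = √5716885 ≈ 2391, ∠ = arctan(2391/2) ≈ 89.95°
pole (s+951): 951 + j2391 → |·| = √(951²+2391²) = √6621282 ≈ 2573.2, ∠ = arctan(2391/951) ≈ 68.31°
pole at origin: |s| = 2391, ∠ = 90.00° (in denominator)
|G| = 2 · 5.7183e+06 / 1.4711e+10 ≈ 0.00077742
Gain = 20 log₁₀(0.00077742) ≈ -62.19 dB
∠G = 178.20° − 248.26° = -70.06°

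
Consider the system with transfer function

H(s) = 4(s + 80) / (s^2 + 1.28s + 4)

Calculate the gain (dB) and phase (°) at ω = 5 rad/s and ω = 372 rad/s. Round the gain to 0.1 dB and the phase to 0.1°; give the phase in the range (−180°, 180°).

ω = 5: 23.3 dB, -159.5°; ω = 372: -39.2 dB, -101.9°

At s = jω = j5:
zero (s+80): 80 + j5 → |·| = √(80²+5²) = √6425 ≈ 80.156, ∠ = arctan(5/80) ≈ 3.58°
quadratic: (j5)² + 1.28·j5 + 4 = -21 + j6.4 → |·| ≈ 21.954, ∠ ≈ 163.05°
|H| = 4 · 80.156 / 21.954 ≈ 14.604
Gain = 20 log₁₀(14.604) ≈ 23.29 dB
∠H = 3.58° − 163.05° = -159.47°

At s = jω = j372:
zero (s+80): 80 + j372 → |·| = √(80²+372²) = √144784 ≈ 380.5, ∠ = arctan(372/80) ≈ 77.86°
quadratic: (j372)² + 1.28·j372 + 4 = -138380 + j476.16 → |·| ≈ 1.3838e+05, ∠ ≈ 179.80°
|H| = 4 · 380.5 / 1.3838e+05 ≈ 0.010999
Gain = 20 log₁₀(0.010999) ≈ -39.17 dB
∠H = 77.86° − 179.80° = -101.94°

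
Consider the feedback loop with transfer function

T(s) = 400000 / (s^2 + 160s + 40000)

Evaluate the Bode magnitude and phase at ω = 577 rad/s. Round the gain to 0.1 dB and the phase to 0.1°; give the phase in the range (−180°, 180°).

2.3 dB, -162.5°

At s = jω = j577:
quadratic: (j577)² + 160·j577 + 40000 = -292929 + j92320 → |·| ≈ 3.0713e+05, ∠ ≈ 162.51°
|T| = 400000 / 3.0713e+05 ≈ 1.3024
Gain = 20 log₁₀(1.3024) ≈ 2.29 dB
∠T = 0.00° − 162.51° = -162.51°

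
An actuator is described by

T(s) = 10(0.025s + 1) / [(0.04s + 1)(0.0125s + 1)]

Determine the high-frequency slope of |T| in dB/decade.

Each pole contributes −20 dB/decade at high frequency; each zero contributes +20 dB/decade.
Net: 1 zero(s) − 2 pole(s) → -20 dB/decade.

-20 dB/decade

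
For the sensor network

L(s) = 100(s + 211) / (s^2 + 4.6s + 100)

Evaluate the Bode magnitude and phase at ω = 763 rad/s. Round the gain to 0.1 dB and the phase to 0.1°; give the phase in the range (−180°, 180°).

At s = jω = j763:
zero (s+211): 211 + j763 → |·| = √(211²+763²) = √626690 ≈ 791.64, ∠ = arctan(763/211) ≈ 74.54°
quadratic: (j763)² + 4.6·j763 + 100 = -582069 + j3509.8 → |·| ≈ 5.8208e+05, ∠ ≈ 179.65°
|L| = 100 · 791.64 / 5.8208e+05 ≈ 0.136
Gain = 20 log₁₀(0.136) ≈ -17.33 dB
∠L = 74.54° − 179.65° = -105.11°

-17.3 dB, -105.1°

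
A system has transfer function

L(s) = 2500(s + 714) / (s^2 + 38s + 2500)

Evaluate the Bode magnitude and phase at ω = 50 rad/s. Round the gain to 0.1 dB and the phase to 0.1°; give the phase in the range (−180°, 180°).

At s = jω = j50:
zero (s+714): 714 + j50 → |·| = √(714²+50²) = √512296 ≈ 715.75, ∠ = arctan(50/714) ≈ 4.01°
quadratic: (j50)² + 38·j50 + 2500 = 0 + j1900 → |·| ≈ 1900, ∠ ≈ 90.00°
|L| = 2500 · 715.75 / 1900 ≈ 941.78
Gain = 20 log₁₀(941.78) ≈ 59.48 dB
∠L = 4.01° − 90.00° = -85.99°

59.5 dB, -86.0°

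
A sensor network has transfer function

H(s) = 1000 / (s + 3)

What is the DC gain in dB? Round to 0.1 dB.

50.5 dB

H(0) = 1000 / 3 ≈ 333.33
20 log₁₀(333.33) ≈ 50.46 dB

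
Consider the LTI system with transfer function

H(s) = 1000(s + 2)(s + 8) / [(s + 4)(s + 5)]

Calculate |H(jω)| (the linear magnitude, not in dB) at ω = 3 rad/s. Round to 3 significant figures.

At s = jω = j3:
zero (s+2): 2 + j3 → |·| = √(2²+3²) = √13 ≈ 3.6056, ∠ = arctan(3/2) ≈ 56.31°
zero (s+8): 8 + j3 → |·| = √(8²+3²) = √73 ≈ 8.544, ∠ = arctan(3/8) ≈ 20.56°
pole (s+4): 4 + j3 → |·| = √(4²+3²) = √25 ≈ 5, ∠ = arctan(3/4) ≈ 36.87°
pole (s+5): 5 + j3 → |·| = √(5²+3²) = √34 ≈ 5.831, ∠ = arctan(3/5) ≈ 30.96°
|H| = 1000 · 30.806 / 29.155 ≈ 1056.6

1.06e+03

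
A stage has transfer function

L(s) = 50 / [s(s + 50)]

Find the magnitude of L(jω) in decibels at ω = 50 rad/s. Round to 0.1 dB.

-37.0 dB

At s = jω = j50:
pole (s+50): 50 + j50 → |·| = √(50²+50²) = √5000 ≈ 70.711, ∠ = arctan(50/50) ≈ 45.00°
pole at origin: |s| = 50, ∠ = 90.00° (in denominator)
|L| = 50 / 3535.5 ≈ 0.014142
Gain = 20 log₁₀(0.014142) ≈ -36.99 dB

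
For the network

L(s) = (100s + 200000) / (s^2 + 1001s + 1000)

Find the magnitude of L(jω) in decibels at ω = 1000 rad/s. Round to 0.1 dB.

Substitute s = j1000:
Numerator: 100(j1000) + 200000 = 200000 + j100000
Denominator: (j1000)^2 + 1001(j1000) + 1000 = -999000 + j1001000
|N| = √(200000² + 100000²) ≈ 2.2361e+05, ∠N ≈ 26.57°
|D| = √(999000² + 1001000²) ≈ 1.4142e+06, ∠D ≈ 134.94°
|L| = 2.2361e+05 / 1.4142e+06 ≈ 0.15812
Gain = 20 log₁₀(0.15812) ≈ -16.02 dB

-16.0 dB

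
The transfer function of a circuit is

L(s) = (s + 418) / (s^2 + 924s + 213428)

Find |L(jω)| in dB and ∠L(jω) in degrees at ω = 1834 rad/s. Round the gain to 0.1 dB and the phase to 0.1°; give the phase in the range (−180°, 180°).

Substitute s = j1834:
Numerator: (j1834) + 418 = 418 + j1834
Denominator: (j1834)^2 + 924(j1834) + 213428 = -3150128 + j1694616
|N| = √(418² + 1834²) ≈ 1881, ∠N ≈ 77.16°
|D| = √(3150128² + 1694616²) ≈ 3.577e+06, ∠D ≈ 151.72°
|L| = 1881 / 3.577e+06 ≈ 0.00052586
Gain = 20 log₁₀(0.00052586) ≈ -65.58 dB
∠L = 77.16° − 151.72° = -74.56°

-65.6 dB, -74.6°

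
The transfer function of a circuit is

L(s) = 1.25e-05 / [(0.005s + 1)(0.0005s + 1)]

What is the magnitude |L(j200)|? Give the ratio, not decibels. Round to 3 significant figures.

At ω = 200 rad/s:
pole (1 + j200·0.005) = 1 + j1 → |·| ≈ 1.4142, ∠ ≈ 45.00°
pole (1 + j200·0.0005) = 1 + j0.1 → |·| ≈ 1.005, ∠ ≈ 5.71°
|L| = 1.25e-05 · 1 / (1.4142 · 1.005) ≈ 8.7949e-06

8.79e-06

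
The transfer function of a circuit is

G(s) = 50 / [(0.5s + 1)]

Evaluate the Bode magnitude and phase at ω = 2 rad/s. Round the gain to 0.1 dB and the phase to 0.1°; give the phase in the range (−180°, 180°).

31.0 dB, -45.0°

At ω = 2 rad/s:
pole (1 + j2·0.5) = 1 + j1 → |·| ≈ 1.4142, ∠ ≈ 45.00°
|G| = 50 · 1 / (1.4142) ≈ 35.356
Gain = 20 log₁₀(35.356) ≈ 30.97 dB
∠G = (0°) − (45.00°) = -45.00°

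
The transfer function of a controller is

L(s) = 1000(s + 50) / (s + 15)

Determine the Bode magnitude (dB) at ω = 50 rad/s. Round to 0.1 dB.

At s = jω = j50:
zero (s+50): 50 + j50 → |·| = √(50²+50²) = √5000 ≈ 70.711, ∠ = arctan(50/50) ≈ 45.00°
pole (s+15): 15 + j50 → |·| = √(15²+50²) = √2725 ≈ 52.202, ∠ = arctan(50/15) ≈ 73.30°
|L| = 1000 · 70.711 / 52.202 ≈ 1354.6
Gain = 20 log₁₀(1354.6) ≈ 62.64 dB

62.6 dB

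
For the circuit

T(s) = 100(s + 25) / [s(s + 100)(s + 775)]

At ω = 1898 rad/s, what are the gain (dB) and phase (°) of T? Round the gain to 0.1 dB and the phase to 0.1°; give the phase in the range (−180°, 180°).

-91.8 dB, -155.5°

At s = jω = j1898:
zero (s+25): 25 + j1898 → |·| = √(25²+1898²) = √3603029 ≈ 1898.2, ∠ = arctan(1898/25) ≈ 89.25°
pole (s+100): 100 + j1898 → |·| = √(100²+1898²) = √3612404 ≈ 1900.6, ∠ = arctan(1898/100) ≈ 86.98°
pole (s+775): 775 + j1898 → |·| = √(775²+1898²) = √4203029 ≈ 2050.1, ∠ = arctan(1898/775) ≈ 67.79°
pole at origin: |s| = 1898, ∠ = 90.00° (in denominator)
|T| = 100 · 1898.2 / 7.3954e+09 ≈ 2.5667e-05
Gain = 20 log₁₀(2.5667e-05) ≈ -91.81 dB
∠T = 89.25° − 244.77° = -155.52°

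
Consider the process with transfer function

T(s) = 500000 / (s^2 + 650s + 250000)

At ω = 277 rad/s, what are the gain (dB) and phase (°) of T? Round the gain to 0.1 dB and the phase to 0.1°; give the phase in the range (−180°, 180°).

At s = jω = j277:
quadratic: (j277)² + 650·j277 + 250000 = 173271 + j180050 → |·| ≈ 2.4988e+05, ∠ ≈ 46.10°
|T| = 500000 / 2.4988e+05 ≈ 2.001
Gain = 20 log₁₀(2.001) ≈ 6.02 dB
∠T = 0.00° − 46.10° = -46.10°

6.0 dB, -46.1°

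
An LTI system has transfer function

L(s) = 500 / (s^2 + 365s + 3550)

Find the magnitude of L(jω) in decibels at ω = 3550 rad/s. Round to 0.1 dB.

Substitute s = j3550:
Numerator: 500 = 500 + j0
Denominator: (j3550)^2 + 365(j3550) + 3550 = -12598950 + j1295750
|N| = √(500² + 0²) ≈ 500, ∠N ≈ 0.00°
|D| = √(12598950² + 1295750²) ≈ 1.2665e+07, ∠D ≈ 174.13°
|L| = 500 / 1.2665e+07 ≈ 3.9479e-05
Gain = 20 log₁₀(3.9479e-05) ≈ -88.07 dB

-88.1 dB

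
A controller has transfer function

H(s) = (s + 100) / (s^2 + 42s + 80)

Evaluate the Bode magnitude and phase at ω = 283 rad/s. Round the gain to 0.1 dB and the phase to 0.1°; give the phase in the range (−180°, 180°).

Substitute s = j283:
Numerator: (j283) + 100 = 100 + j283
Denominator: (j283)^2 + 42(j283) + 80 = -80009 + j11886
|N| = √(100² + 283²) ≈ 300.15, ∠N ≈ 70.54°
|D| = √(80009² + 11886²) ≈ 80887, ∠D ≈ 171.55°
|H| = 300.15 / 80887 ≈ 0.0037107
Gain = 20 log₁₀(0.0037107) ≈ -48.61 dB
∠H = 70.54° − 171.55° = -101.01°

-48.6 dB, -101.0°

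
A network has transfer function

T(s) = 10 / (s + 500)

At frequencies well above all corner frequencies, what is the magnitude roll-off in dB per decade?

-20 dB/decade

Each pole contributes −20 dB/decade at high frequency; each zero contributes +20 dB/decade.
Net: 0 zero(s) − 1 pole(s) → -20 dB/decade.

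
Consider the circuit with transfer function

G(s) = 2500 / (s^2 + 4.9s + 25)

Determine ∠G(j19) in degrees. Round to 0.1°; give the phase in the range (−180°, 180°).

At s = jω = j19:
quadratic: (j19)² + 4.9·j19 + 25 = -336 + j93.1 → |·| ≈ 348.66, ∠ ≈ 164.51°
∠G = 0.00° − 164.51° = -164.51°

-164.5°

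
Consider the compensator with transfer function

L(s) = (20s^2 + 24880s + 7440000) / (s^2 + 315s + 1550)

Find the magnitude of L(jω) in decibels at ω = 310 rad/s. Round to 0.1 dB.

36.9 dB

Substitute s = j310:
Numerator: 20(j310)^2 + 24880(j310) + 7440000 = 5518000 + j7712800
Denominator: (j310)^2 + 315(j310) + 1550 = -94550 + j97650
|N| = √(5518000² + 7712800²) ≈ 9.4834e+06, ∠N ≈ 54.42°
|D| = √(94550² + 97650²) ≈ 1.3592e+05, ∠D ≈ 134.08°
|L| = 9.4834e+06 / 1.3592e+05 ≈ 69.772
Gain = 20 log₁₀(69.772) ≈ 36.87 dB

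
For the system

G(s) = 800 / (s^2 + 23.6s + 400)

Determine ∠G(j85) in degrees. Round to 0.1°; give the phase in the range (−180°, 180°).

-163.6°

At s = jω = j85:
quadratic: (j85)² + 23.6·j85 + 400 = -6825 + j2006 → |·| ≈ 7113.7, ∠ ≈ 163.62°
∠G = 0.00° − 163.62° = -163.62°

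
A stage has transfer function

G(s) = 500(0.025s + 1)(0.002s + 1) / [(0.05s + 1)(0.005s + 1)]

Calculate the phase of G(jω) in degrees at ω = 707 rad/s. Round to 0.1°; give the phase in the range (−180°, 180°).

At ω = 707 rad/s:
zero (1 + j707·0.025) = 1 + j17.675 → |·| ≈ 17.703, ∠ ≈ 86.76°
zero (1 + j707·0.002) = 1 + j1.414 → |·| ≈ 1.7319, ∠ ≈ 54.73°
pole (1 + j707·0.05) = 1 + j35.35 → |·| ≈ 35.364, ∠ ≈ 88.38°
pole (1 + j707·0.005) = 1 + j3.535 → |·| ≈ 3.6737, ∠ ≈ 74.20°
∠G = (86.76° + 54.73°) − (88.38° + 74.20°) = -21.09°

-21.1°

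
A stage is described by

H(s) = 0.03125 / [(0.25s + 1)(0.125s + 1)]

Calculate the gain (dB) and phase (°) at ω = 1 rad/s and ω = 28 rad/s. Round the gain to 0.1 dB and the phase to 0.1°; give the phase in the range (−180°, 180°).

ω = 1: -30.4 dB, -21.2°; ω = 28: -58.3 dB, -155.9°

At ω = 1 rad/s:
pole (1 + j1·0.25) = 1 + j0.25 → |·| ≈ 1.0308, ∠ ≈ 14.04°
pole (1 + j1·0.125) = 1 + j0.125 → |·| ≈ 1.0078, ∠ ≈ 7.13°
|H| = 0.03125 · 1 / (1.0308 · 1.0078) ≈ 0.030082
Gain = 20 log₁₀(0.030082) ≈ -30.43 dB
∠H = (0°) − (14.04° + 7.13°) = -21.17°

At ω = 28 rad/s:
pole (1 + j28·0.25) = 1 + j7 → |·| ≈ 7.0711, ∠ ≈ 81.87°
pole (1 + j28·0.125) = 1 + j3.5 → |·| ≈ 3.6401, ∠ ≈ 74.05°
|H| = 0.03125 · 1 / (7.0711 · 3.6401) ≈ 0.0012141
Gain = 20 log₁₀(0.0012141) ≈ -58.31 dB
∠H = (0°) − (81.87° + 74.05°) = -155.92°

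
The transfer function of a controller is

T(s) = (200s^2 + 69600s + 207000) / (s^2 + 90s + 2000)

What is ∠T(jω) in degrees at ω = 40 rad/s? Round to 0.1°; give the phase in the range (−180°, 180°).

8.7°

Substitute s = j40:
Numerator: 200(j40)^2 + 69600(j40) + 207000 = -113000 + j2784000
Denominator: (j40)^2 + 90(j40) + 2000 = 400 + j3600
|N| = √(113000² + 2784000²) ≈ 2.7863e+06, ∠N ≈ 92.32°
|D| = √(400² + 3600²) ≈ 3622.2, ∠D ≈ 83.66°
∠T = 92.32° − 83.66° = 8.66°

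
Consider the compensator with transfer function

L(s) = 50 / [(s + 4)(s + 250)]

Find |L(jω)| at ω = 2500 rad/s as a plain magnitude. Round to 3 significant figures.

7.96e-06

At s = jω = j2500:
pole (s+4): 4 + j2500 → |·| = √(4²+2500²) = √6250016 ≈ 2500, ∠ = arctan(2500/4) ≈ 89.91°
pole (s+250): 250 + j2500 → |·| = √(250²+2500²) = √6312500 ≈ 2512.5, ∠ = arctan(2500/250) ≈ 84.29°
|L| = 50 / 6.2812e+06 ≈ 7.9603e-06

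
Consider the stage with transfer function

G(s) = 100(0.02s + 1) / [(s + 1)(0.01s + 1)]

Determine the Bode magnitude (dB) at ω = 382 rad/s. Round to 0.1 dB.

At ω = 382 rad/s:
zero (1 + j382·0.02) = 1 + j7.64 → |·| ≈ 7.7052, ∠ ≈ 82.54°
pole (1 + j382·1) = 1 + j382 → |·| ≈ 382, ∠ ≈ 89.85°
pole (1 + j382·0.01) = 1 + j3.82 → |·| ≈ 3.9487, ∠ ≈ 75.33°
|G| = 100 · 7.7052 / (382 · 3.9487) ≈ 0.51082
Gain = 20 log₁₀(0.51082) ≈ -5.83 dB

-5.8 dB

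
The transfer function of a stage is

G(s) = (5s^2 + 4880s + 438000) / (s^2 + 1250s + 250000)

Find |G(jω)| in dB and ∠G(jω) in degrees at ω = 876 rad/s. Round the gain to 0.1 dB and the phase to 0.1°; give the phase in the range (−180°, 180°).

Substitute s = j876:
Numerator: 5(j876)^2 + 4880(j876) + 438000 = -3398880 + j4274880
Denominator: (j876)^2 + 1250(j876) + 250000 = -517376 + j1095000
|N| = √(3398880² + 4274880²) ≈ 5.4614e+06, ∠N ≈ 128.49°
|D| = √(517376² + 1095000²) ≈ 1.2111e+06, ∠D ≈ 115.29°
|G| = 5.4614e+06 / 1.2111e+06 ≈ 4.5095
Gain = 20 log₁₀(4.5095) ≈ 13.08 dB
∠G = 128.49° − 115.29° = 13.20°

13.1 dB, 13.2°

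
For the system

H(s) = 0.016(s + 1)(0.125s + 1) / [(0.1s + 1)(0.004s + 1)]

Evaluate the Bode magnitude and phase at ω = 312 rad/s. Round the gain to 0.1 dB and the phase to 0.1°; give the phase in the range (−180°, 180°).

11.8 dB, 38.9°

At ω = 312 rad/s:
zero (1 + j312·1) = 1 + j312 → |·| ≈ 312, ∠ ≈ 89.82°
zero (1 + j312·0.125) = 1 + j39 → |·| ≈ 39.013, ∠ ≈ 88.53°
pole (1 + j312·0.1) = 1 + j31.2 → |·| ≈ 31.216, ∠ ≈ 88.16°
pole (1 + j312·0.004) = 1 + j1.248 → |·| ≈ 1.5992, ∠ ≈ 51.30°
|H| = 0.016 · 312 · 39.013 / (31.216 · 1.5992) ≈ 3.9013
Gain = 20 log₁₀(3.9013) ≈ 11.82 dB
∠H = (89.82° + 88.53°) − (88.16° + 51.30°) = 38.89°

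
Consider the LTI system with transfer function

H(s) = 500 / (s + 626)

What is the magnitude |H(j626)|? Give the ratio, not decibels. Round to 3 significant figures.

At s = jω = j626:
pole (s+626): 626 + j626 → |·| = √(626²+626²) = √783752 ≈ 885.3, ∠ = arctan(626/626) ≈ 45.00°
|H| = 500 / 885.3 ≈ 0.56478

0.565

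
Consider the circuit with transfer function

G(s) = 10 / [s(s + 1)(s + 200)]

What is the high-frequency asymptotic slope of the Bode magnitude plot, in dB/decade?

Each pole contributes −20 dB/decade at high frequency; each zero contributes +20 dB/decade.
Net: 0 zero(s) − 3 pole(s) → -60 dB/decade.

-60 dB/decade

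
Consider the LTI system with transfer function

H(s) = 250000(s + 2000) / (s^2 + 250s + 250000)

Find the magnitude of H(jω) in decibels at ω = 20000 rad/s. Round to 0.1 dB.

22.0 dB

At s = jω = j20000:
zero (s+2000): 2000 + j20000 → |·| = √(2000²+20000²) = √404000000 ≈ 20100, ∠ = arctan(20000/2000) ≈ 84.29°
quadratic: (j20000)² + 250·j20000 + 250000 = -399750000 + j5000000 → |·| ≈ 3.9978e+08, ∠ ≈ 179.28°
|H| = 250000 · 20100 / 3.9978e+08 ≈ 12.569
Gain = 20 log₁₀(12.569) ≈ 21.99 dB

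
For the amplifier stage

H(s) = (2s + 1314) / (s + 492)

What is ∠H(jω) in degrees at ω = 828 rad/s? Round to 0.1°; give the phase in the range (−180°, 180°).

-7.7°

Substitute s = j828:
Numerator: 2(j828) + 1314 = 1314 + j1656
Denominator: (j828) + 492 = 492 + j828
|N| = √(1314² + 1656²) ≈ 2114, ∠N ≈ 51.57°
|D| = √(492² + 828²) ≈ 963.14, ∠D ≈ 59.28°
∠H = 51.57° − 59.28° = -7.71°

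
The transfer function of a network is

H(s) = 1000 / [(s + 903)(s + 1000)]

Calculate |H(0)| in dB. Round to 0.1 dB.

-59.1 dB

H(0) = 1000 / (903·1000) ≈ 0.0011074
20 log₁₀(0.0011074) ≈ -59.11 dB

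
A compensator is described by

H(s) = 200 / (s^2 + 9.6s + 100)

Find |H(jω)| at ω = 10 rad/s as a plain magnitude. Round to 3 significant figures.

2.08

At s = jω = j10:
quadratic: (j10)² + 9.6·j10 + 100 = 0 + j96 → |·| ≈ 96, ∠ ≈ 90.00°
|H| = 200 / 96 ≈ 2.0833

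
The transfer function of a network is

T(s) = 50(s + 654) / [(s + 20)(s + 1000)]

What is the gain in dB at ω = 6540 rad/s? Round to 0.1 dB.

At s = jω = j6540:
zero (s+654): 654 + j6540 → |·| = √(654²+6540²) = √43199316 ≈ 6572.6, ∠ = arctan(6540/654) ≈ 84.29°
pole (s+20): 20 + j6540 → |·| = √(20²+6540²) = √42772000 ≈ 6540, ∠ = arctan(6540/20) ≈ 89.82°
pole (s+1000): 1000 + j6540 → |·| = √(1000²+6540²) = √43771600 ≈ 6616, ∠ = arctan(6540/1000) ≈ 81.31°
|T| = 50 · 6572.6 / 4.3269e+07 ≈ 0.007595
Gain = 20 log₁₀(0.007595) ≈ -42.39 dB

-42.4 dB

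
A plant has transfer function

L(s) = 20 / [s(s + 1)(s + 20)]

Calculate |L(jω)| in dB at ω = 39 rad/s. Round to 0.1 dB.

At s = jω = j39:
pole (s+1): 1 + j39 → |·| = √(1²+39²) = √1522 ≈ 39.013, ∠ = arctan(39/1) ≈ 88.53°
pole (s+20): 20 + j39 → |·| = √(20²+39²) = √1921 ≈ 43.829, ∠ = arctan(39/20) ≈ 62.85°
pole at origin: |s| = 39, ∠ = 90.00° (in denominator)
|L| = 20 / 66686 ≈ 0.00029991
Gain = 20 log₁₀(0.00029991) ≈ -70.46 dB

-70.5 dB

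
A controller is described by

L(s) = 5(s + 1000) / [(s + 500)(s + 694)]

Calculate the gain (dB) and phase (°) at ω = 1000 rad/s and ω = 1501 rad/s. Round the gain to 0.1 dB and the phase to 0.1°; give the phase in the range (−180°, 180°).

At s = jω = j1000:
zero (s+1000): 1000 + j1000 → |·| = √(1000²+1000²) = √2000000 ≈ 1414.2, ∠ = arctan(1000/1000) ≈ 45.00°
pole (s+500): 500 + j1000 → |·| = √(500²+1000²) = √1250000 ≈ 1118, ∠ = arctan(1000/500) ≈ 63.43°
pole (s+694): 694 + j1000 → |·| = √(694²+1000²) = √1481636 ≈ 1217.2, ∠ = arctan(1000/694) ≈ 55.24°
|L| = 5 · 1414.2 / 1.3608e+06 ≈ 0.0051962
Gain = 20 log₁₀(0.0051962) ≈ -45.69 dB
∠L = 45.00° − 118.67° = -73.67°

At s = jω = j1501:
zero (s+1000): 1000 + j1501 → |·| = √(1000²+1501²) = √3253001 ≈ 1803.6, ∠ = arctan(1501/1000) ≈ 56.33°
pole (s+500): 500 + j1501 → |·| = √(500²+1501²) = √2503001 ≈ 1582.1, ∠ = arctan(1501/500) ≈ 71.58°
pole (s+694): 694 + j1501 → |·| = √(694²+1501²) = √2734637 ≈ 1653.7, ∠ = arctan(1501/694) ≈ 65.19°
|L| = 5 · 1803.6 / 2.6163e+06 ≈ 0.0034469
Gain = 20 log₁₀(0.0034469) ≈ -49.25 dB
∠L = 56.33° − 136.77° = -80.44°

ω = 1000: -45.7 dB, -73.7°; ω = 1501: -49.3 dB, -80.4°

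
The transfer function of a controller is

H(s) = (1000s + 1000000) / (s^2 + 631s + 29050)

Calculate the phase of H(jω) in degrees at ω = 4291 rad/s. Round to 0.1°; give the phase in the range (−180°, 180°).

Substitute s = j4291:
Numerator: 1000(j4291) + 1000000 = 1000000 + j4291000
Denominator: (j4291)^2 + 631(j4291) + 29050 = -18383631 + j2707621
|N| = √(1000000² + 4291000²) ≈ 4.406e+06, ∠N ≈ 76.88°
|D| = √(18383631² + 2707621²) ≈ 1.8582e+07, ∠D ≈ 171.62°
∠H = 76.88° − 171.62° = -94.74°

-94.7°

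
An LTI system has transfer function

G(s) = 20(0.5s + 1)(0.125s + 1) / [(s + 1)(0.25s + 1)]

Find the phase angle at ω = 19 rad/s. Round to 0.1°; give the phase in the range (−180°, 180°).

-13.9°

At ω = 19 rad/s:
zero (1 + j19·0.5) = 1 + j9.5 → |·| ≈ 9.5525, ∠ ≈ 83.99°
zero (1 + j19·0.125) = 1 + j2.375 → |·| ≈ 2.5769, ∠ ≈ 67.17°
pole (1 + j19·1) = 1 + j19 → |·| ≈ 19.026, ∠ ≈ 86.99°
pole (1 + j19·0.25) = 1 + j4.75 → |·| ≈ 4.8541, ∠ ≈ 78.11°
∠G = (83.99° + 67.17°) − (86.99° + 78.11°) = -13.94°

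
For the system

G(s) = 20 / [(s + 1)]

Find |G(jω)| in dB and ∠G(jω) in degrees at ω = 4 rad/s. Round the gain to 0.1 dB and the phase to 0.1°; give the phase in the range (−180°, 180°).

13.7 dB, -76.0°

At ω = 4 rad/s:
pole (1 + j4·1) = 1 + j4 → |·| ≈ 4.1231, ∠ ≈ 75.96°
|G| = 20 · 1 / (4.1231) ≈ 4.8507
Gain = 20 log₁₀(4.8507) ≈ 13.72 dB
∠G = (0°) − (75.96°) = -75.96°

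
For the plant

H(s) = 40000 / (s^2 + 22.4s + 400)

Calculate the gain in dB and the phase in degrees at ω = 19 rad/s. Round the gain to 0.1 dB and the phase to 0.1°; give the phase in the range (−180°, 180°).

At s = jω = j19:
quadratic: (j19)² + 22.4·j19 + 400 = 39 + j425.6 → |·| ≈ 427.38, ∠ ≈ 84.76°
|H| = 40000 / 427.38 ≈ 93.594
Gain = 20 log₁₀(93.594) ≈ 39.42 dB
∠H = 0.00° − 84.76° = -84.76°

39.4 dB, -84.8°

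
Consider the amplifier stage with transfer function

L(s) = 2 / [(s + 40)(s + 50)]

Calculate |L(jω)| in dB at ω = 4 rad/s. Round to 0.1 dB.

-60.1 dB

At s = jω = j4:
pole (s+40): 40 + j4 → |·| = √(40²+4²) = √1616 ≈ 40.2, ∠ = arctan(4/40) ≈ 5.71°
pole (s+50): 50 + j4 → |·| = √(50²+4²) = √2516 ≈ 50.16, ∠ = arctan(4/50) ≈ 4.57°
|L| = 2 / 2016.4 ≈ 0.00099187
Gain = 20 log₁₀(0.00099187) ≈ -60.07 dB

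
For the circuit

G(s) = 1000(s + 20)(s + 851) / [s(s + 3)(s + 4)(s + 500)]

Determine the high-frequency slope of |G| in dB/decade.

-40 dB/decade

Each pole contributes −20 dB/decade at high frequency; each zero contributes +20 dB/decade.
Net: 2 zero(s) − 4 pole(s) → -40 dB/decade.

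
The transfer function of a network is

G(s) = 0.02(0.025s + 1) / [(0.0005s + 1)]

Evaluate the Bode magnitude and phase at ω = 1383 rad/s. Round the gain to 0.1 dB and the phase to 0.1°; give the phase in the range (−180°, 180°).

-4.9 dB, 53.7°

At ω = 1383 rad/s:
zero (1 + j1383·0.025) = 1 + j34.575 → |·| ≈ 34.589, ∠ ≈ 88.34°
pole (1 + j1383·0.0005) = 1 + j0.6915 → |·| ≈ 1.2158, ∠ ≈ 34.66°
|G| = 0.02 · 34.589 / (1.2158) ≈ 0.56899
Gain = 20 log₁₀(0.56899) ≈ -4.90 dB
∠G = (88.34°) − (34.66°) = 53.68°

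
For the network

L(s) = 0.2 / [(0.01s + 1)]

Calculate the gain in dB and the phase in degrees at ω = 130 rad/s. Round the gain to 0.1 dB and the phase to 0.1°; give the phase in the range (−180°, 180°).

-18.3 dB, -52.4°

At ω = 130 rad/s:
pole (1 + j130·0.01) = 1 + j1.3 → |·| ≈ 1.6401, ∠ ≈ 52.43°
|L| = 0.2 · 1 / (1.6401) ≈ 0.12194
Gain = 20 log₁₀(0.12194) ≈ -18.28 dB
∠L = (0°) − (52.43°) = -52.43°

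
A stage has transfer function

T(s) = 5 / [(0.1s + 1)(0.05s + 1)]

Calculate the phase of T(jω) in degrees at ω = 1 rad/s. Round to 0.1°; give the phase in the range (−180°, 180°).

-8.6°

At ω = 1 rad/s:
pole (1 + j1·0.1) = 1 + j0.1 → |·| ≈ 1.005, ∠ ≈ 5.71°
pole (1 + j1·0.05) = 1 + j0.05 → |·| ≈ 1.0012, ∠ ≈ 2.86°
∠T = (0°) − (5.71° + 2.86°) = -8.57°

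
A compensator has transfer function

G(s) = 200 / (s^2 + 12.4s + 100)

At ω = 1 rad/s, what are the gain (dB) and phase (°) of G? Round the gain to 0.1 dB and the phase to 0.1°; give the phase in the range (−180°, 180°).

6.0 dB, -7.1°

At s = jω = j1:
quadratic: (j1)² + 12.4·j1 + 100 = 99 + j12.4 → |·| ≈ 99.774, ∠ ≈ 7.14°
|G| = 200 / 99.774 ≈ 2.0045
Gain = 20 log₁₀(2.0045) ≈ 6.04 dB
∠G = 0.00° − 7.14° = -7.14°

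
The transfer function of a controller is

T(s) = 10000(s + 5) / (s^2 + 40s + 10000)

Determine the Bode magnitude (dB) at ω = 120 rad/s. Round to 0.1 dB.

45.3 dB

At s = jω = j120:
zero (s+5): 5 + j120 → |·| = √(5²+120²) = √14425 ≈ 120.1, ∠ = arctan(120/5) ≈ 87.61°
quadratic: (j120)² + 40·j120 + 10000 = -4400 + j4800 → |·| ≈ 6511.5, ∠ ≈ 132.51°
|T| = 10000 · 120.1 / 6511.5 ≈ 184.44
Gain = 20 log₁₀(184.44) ≈ 45.32 dB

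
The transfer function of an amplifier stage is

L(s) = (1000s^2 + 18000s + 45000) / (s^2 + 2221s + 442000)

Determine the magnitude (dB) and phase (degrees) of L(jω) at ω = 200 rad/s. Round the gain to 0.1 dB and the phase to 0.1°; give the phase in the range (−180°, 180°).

Substitute s = j200:
Numerator: 1000(j200)^2 + 18000(j200) + 45000 = -39955000 + j3600000
Denominator: (j200)^2 + 2221(j200) + 442000 = 402000 + j444200
|N| = √(39955000² + 3600000²) ≈ 4.0117e+07, ∠N ≈ 174.85°
|D| = √(402000² + 444200²) ≈ 5.991e+05, ∠D ≈ 47.85°
|L| = 4.0117e+07 / 5.991e+05 ≈ 66.962
Gain = 20 log₁₀(66.962) ≈ 36.52 dB
∠L = 174.85° − 47.85° = 127.00°

36.5 dB, 127.0°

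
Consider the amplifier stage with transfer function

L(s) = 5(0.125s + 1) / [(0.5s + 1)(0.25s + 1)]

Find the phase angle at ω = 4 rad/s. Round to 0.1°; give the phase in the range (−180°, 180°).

At ω = 4 rad/s:
zero (1 + j4·0.125) = 1 + j0.5 → |·| ≈ 1.118, ∠ ≈ 26.57°
pole (1 + j4·0.5) = 1 + j2 → |·| ≈ 2.2361, ∠ ≈ 63.43°
pole (1 + j4·0.25) = 1 + j1 → |·| ≈ 1.4142, ∠ ≈ 45.00°
∠L = (26.57°) − (63.43° + 45.00°) = -81.86°

-81.9°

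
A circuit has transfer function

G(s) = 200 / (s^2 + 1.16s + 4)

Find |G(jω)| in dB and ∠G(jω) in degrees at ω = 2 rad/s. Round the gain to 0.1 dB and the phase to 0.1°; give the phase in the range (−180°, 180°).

At s = jω = j2:
quadratic: (j2)² + 1.16·j2 + 4 = 0 + j2.32 → |·| ≈ 2.32, ∠ ≈ 90.00°
|G| = 200 / 2.32 ≈ 86.207
Gain = 20 log₁₀(86.207) ≈ 38.71 dB
∠G = 0.00° − 90.00° = -90.00°

38.7 dB, -90.0°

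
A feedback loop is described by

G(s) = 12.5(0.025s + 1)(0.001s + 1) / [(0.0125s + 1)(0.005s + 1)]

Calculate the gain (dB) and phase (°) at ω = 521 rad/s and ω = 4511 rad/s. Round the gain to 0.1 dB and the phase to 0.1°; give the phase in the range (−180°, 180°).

At ω = 521 rad/s:
zero (1 + j521·0.025) = 1 + j13.025 → |·| ≈ 13.063, ∠ ≈ 85.61°
zero (1 + j521·0.001) = 1 + j0.521 → |·| ≈ 1.1276, ∠ ≈ 27.52°
pole (1 + j521·0.0125) = 1 + j6.5125 → |·| ≈ 6.5888, ∠ ≈ 81.27°
pole (1 + j521·0.005) = 1 + j2.605 → |·| ≈ 2.7903, ∠ ≈ 69.00°
|G| = 12.5 · 13.063 · 1.1276 / (6.5888 · 2.7903) ≈ 10.015
Gain = 20 log₁₀(10.015) ≈ 20.01 dB
∠G = (85.61° + 27.52°) − (81.27° + 69.00°) = -37.14°

At ω = 4511 rad/s:
zero (1 + j4511·0.025) = 1 + j112.775 → |·| ≈ 112.78, ∠ ≈ 89.49°
zero (1 + j4511·0.001) = 1 + j4.511 → |·| ≈ 4.6205, ∠ ≈ 77.50°
pole (1 + j4511·0.0125) = 1 + j56.3875 → |·| ≈ 56.396, ∠ ≈ 88.98°
pole (1 + j4511·0.005) = 1 + j22.555 → |·| ≈ 22.577, ∠ ≈ 87.46°
|G| = 12.5 · 112.78 · 4.6205 / (56.396 · 22.577) ≈ 5.1158
Gain = 20 log₁₀(5.1158) ≈ 14.18 dB
∠G = (89.49° + 77.50°) − (88.98° + 87.46°) = -9.45°

ω = 521: 20.0 dB, -37.1°; ω = 4511: 14.2 dB, -9.5°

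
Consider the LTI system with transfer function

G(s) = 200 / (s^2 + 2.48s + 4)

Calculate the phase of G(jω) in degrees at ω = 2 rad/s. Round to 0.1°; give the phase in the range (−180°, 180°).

-90.0°

At s = jω = j2:
quadratic: (j2)² + 2.48·j2 + 4 = 0 + j4.96 → |·| ≈ 4.96, ∠ ≈ 90.00°
∠G = 0.00° − 90.00° = -90.00°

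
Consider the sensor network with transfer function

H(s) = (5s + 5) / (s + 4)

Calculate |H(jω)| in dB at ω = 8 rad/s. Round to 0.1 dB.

Substitute s = j8:
Numerator: 5(j8) + 5 = 5 + j40
Denominator: (j8) + 4 = 4 + j8
|N| = √(5² + 40²) ≈ 40.311, ∠N ≈ 82.87°
|D| = √(4² + 8²) ≈ 8.9443, ∠D ≈ 63.43°
|H| = 40.311 / 8.9443 ≈ 4.5069
Gain = 20 log₁₀(4.5069) ≈ 13.08 dB

13.1 dB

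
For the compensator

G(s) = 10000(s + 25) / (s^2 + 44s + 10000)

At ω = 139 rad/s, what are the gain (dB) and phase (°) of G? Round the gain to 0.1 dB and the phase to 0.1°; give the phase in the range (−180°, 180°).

42.1 dB, -66.9°

At s = jω = j139:
zero (s+25): 25 + j139 → |·| = √(25²+139²) = √19946 ≈ 141.23, ∠ = arctan(139/25) ≈ 79.80°
quadratic: (j139)² + 44·j139 + 10000 = -9321 + j6116 → |·| ≈ 11148, ∠ ≈ 146.73°
|G| = 10000 · 141.23 / 11148 ≈ 126.69
Gain = 20 log₁₀(126.69) ≈ 42.05 dB
∠G = 79.80° − 146.73° = -66.93°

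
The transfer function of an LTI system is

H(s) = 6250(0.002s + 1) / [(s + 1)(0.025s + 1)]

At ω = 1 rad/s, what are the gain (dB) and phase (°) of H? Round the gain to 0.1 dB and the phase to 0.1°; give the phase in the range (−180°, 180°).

72.9 dB, -46.3°

At ω = 1 rad/s:
zero (1 + j1·0.002) = 1 + j0.002 → |·| ≈ 1, ∠ ≈ 0.11°
pole (1 + j1·1) = 1 + j1 → |·| ≈ 1.4142, ∠ ≈ 45.00°
pole (1 + j1·0.025) = 1 + j0.025 → |·| ≈ 1.0003, ∠ ≈ 1.43°
|H| = 6250 · 1 / (1.4142 · 1.0003) ≈ 4418.1
Gain = 20 log₁₀(4418.1) ≈ 72.90 dB
∠H = (0.11°) − (45.00° + 1.43°) = -46.32°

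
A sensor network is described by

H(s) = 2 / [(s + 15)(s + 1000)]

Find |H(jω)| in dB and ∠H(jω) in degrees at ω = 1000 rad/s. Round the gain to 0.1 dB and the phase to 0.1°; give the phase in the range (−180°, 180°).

-117.0 dB, -134.1°

At s = jω = j1000:
pole (s+15): 15 + j1000 → |·| = √(15²+1000²) = √1000225 ≈ 1000.1, ∠ = arctan(1000/15) ≈ 89.14°
pole (s+1000): 1000 + j1000 → |·| = √(1000²+1000²) = √2000000 ≈ 1414.2, ∠ = arctan(1000/1000) ≈ 45.00°
|H| = 2 / 1.4143e+06 ≈ 1.4141e-06
Gain = 20 log₁₀(1.4141e-06) ≈ -116.99 dB
∠H = 0.00° − 134.14° = -134.14°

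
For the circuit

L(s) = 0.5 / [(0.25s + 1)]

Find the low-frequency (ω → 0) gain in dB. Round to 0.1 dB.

-6.0 dB

L(0) = 0.5 · 1 / 1 = 0.5
20 log₁₀(0.5) ≈ -6.02 dB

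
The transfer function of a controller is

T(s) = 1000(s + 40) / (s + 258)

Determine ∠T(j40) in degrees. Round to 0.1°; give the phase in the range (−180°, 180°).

36.2°

At s = jω = j40:
zero (s+40): 40 + j40 → |·| = √(40²+40²) = √3200 ≈ 56.569, ∠ = arctan(40/40) ≈ 45.00°
pole (s+258): 258 + j40 → |·| = √(258²+40²) = √68164 ≈ 261.08, ∠ = arctan(40/258) ≈ 8.81°
∠T = 45.00° − 8.81° = 36.19°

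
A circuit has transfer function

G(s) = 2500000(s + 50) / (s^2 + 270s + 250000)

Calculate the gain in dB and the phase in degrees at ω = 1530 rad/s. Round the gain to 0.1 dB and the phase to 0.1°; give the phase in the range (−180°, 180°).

At s = jω = j1530:
zero (s+50): 50 + j1530 → |·| = √(50²+1530²) = √2343400 ≈ 1530.8, ∠ = arctan(1530/50) ≈ 88.13°
quadratic: (j1530)² + 270·j1530 + 250000 = -2090900 + j413100 → |·| ≈ 2.1313e+06, ∠ ≈ 168.82°
|G| = 2500000 · 1530.8 / 2.1313e+06 ≈ 1795.6
Gain = 20 log₁₀(1795.6) ≈ 65.08 dB
∠G = 88.13° − 168.82° = -80.69°

65.1 dB, -80.7°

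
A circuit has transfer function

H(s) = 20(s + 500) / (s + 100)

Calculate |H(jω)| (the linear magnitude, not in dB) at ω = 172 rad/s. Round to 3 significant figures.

53.2

At s = jω = j172:
zero (s+500): 500 + j172 → |·| = √(500²+172²) = √279584 ≈ 528.76, ∠ = arctan(172/500) ≈ 18.98°
pole (s+100): 100 + j172 → |·| = √(100²+172²) = √39584 ≈ 198.96, ∠ = arctan(172/100) ≈ 59.83°
|H| = 20 · 528.76 / 198.96 ≈ 53.152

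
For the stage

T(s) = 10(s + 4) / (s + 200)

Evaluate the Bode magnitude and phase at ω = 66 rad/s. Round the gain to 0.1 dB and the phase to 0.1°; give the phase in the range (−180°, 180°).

At s = jω = j66:
zero (s+4): 4 + j66 → |·| = √(4²+66²) = √4372 ≈ 66.121, ∠ = arctan(66/4) ≈ 86.53°
pole (s+200): 200 + j66 → |·| = √(200²+66²) = √44356 ≈ 210.61, ∠ = arctan(66/200) ≈ 18.26°
|T| = 10 · 66.121 / 210.61 ≈ 3.1395
Gain = 20 log₁₀(3.1395) ≈ 9.94 dB
∠T = 86.53° − 18.26° = 68.27°

9.9 dB, 68.3°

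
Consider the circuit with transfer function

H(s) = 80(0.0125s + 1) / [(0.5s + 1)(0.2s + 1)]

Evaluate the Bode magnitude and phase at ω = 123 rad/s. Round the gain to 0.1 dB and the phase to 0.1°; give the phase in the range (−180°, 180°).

-20.3 dB, -119.8°

At ω = 123 rad/s:
zero (1 + j123·0.0125) = 1 + j1.5375 → |·| ≈ 1.8341, ∠ ≈ 56.96°
pole (1 + j123·0.5) = 1 + j61.5 → |·| ≈ 61.508, ∠ ≈ 89.07°
pole (1 + j123·0.2) = 1 + j24.6 → |·| ≈ 24.62, ∠ ≈ 87.67°
|H| = 80 · 1.8341 / (61.508 · 24.62) ≈ 0.096893
Gain = 20 log₁₀(0.096893) ≈ -20.27 dB
∠H = (56.96°) − (89.07° + 87.67°) = -119.78°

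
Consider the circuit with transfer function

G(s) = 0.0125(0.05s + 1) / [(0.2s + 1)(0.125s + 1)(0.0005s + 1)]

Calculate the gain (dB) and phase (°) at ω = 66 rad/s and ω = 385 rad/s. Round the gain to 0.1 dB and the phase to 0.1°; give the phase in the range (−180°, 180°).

At ω = 66 rad/s:
zero (1 + j66·0.05) = 1 + j3.3 → |·| ≈ 3.4482, ∠ ≈ 73.14°
pole (1 + j66·0.2) = 1 + j13.2 → |·| ≈ 13.238, ∠ ≈ 85.67°
pole (1 + j66·0.125) = 1 + j8.25 → |·| ≈ 8.3104, ∠ ≈ 83.09°
pole (1 + j66·0.0005) = 1 + j0.033 → |·| ≈ 1.0005, ∠ ≈ 1.89°
|G| = 0.0125 · 3.4482 / (13.238 · 8.3104 · 1.0005) ≈ 0.0003916
Gain = 20 log₁₀(0.0003916) ≈ -68.14 dB
∠G = (73.14°) − (85.67° + 83.09° + 1.89°) = -97.51°

At ω = 385 rad/s:
zero (1 + j385·0.05) = 1 + j19.25 → |·| ≈ 19.276, ∠ ≈ 87.03°
pole (1 + j385·0.2) = 1 + j77 → |·| ≈ 77.006, ∠ ≈ 89.26°
pole (1 + j385·0.125) = 1 + j48.125 → |·| ≈ 48.135, ∠ ≈ 88.81°
pole (1 + j385·0.0005) = 1 + j0.1925 → |·| ≈ 1.0184, ∠ ≈ 10.90°
|G| = 0.0125 · 19.276 / (77.006 · 48.135 · 1.0184) ≈ 6.383e-05
Gain = 20 log₁₀(6.383e-05) ≈ -83.90 dB
∠G = (87.03°) − (89.26° + 88.81° + 10.90°) = -101.94°

ω = 66: -68.1 dB, -97.5°; ω = 385: -83.9 dB, -101.9°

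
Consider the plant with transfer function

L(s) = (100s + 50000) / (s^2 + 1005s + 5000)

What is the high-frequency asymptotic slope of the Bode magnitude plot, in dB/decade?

-20 dB/decade

Each pole contributes −20 dB/decade at high frequency; each zero contributes +20 dB/decade.
Net: 1 zero(s) − 2 pole(s) → -20 dB/decade.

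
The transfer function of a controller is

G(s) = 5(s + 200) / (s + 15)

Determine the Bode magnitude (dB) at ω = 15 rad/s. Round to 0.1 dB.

33.5 dB

At s = jω = j15:
zero (s+200): 200 + j15 → |·| = √(200²+15²) = √40225 ≈ 200.56, ∠ = arctan(15/200) ≈ 4.29°
pole (s+15): 15 + j15 → |·| = √(15²+15²) = √450 ≈ 21.213, ∠ = arctan(15/15) ≈ 45.00°
|G| = 5 · 200.56 / 21.213 ≈ 47.273
Gain = 20 log₁₀(47.273) ≈ 33.49 dB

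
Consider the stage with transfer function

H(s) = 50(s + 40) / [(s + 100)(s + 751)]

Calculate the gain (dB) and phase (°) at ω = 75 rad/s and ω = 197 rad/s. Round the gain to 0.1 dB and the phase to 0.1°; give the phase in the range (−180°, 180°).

ω = 75: -26.9 dB, 19.4°; ω = 197: -24.6 dB, 0.7°

At s = jω = j75:
zero (s+40): 40 + j75 → |·| = √(40²+75²) = √7225 ≈ 85, ∠ = arctan(75/40) ≈ 61.93°
pole (s+100): 100 + j75 → |·| = √(100²+75²) = √15625 ≈ 125, ∠ = arctan(75/100) ≈ 36.87°
pole (s+751): 751 + j75 → |·| = √(751²+75²) = √569626 ≈ 754.74, ∠ = arctan(75/751) ≈ 5.70°
|H| = 50 · 85 / 94342 ≈ 0.045049
Gain = 20 log₁₀(0.045049) ≈ -26.93 dB
∠H = 61.93° − 42.57° = 19.36°

At s = jω = j197:
zero (s+40): 40 + j197 → |·| = √(40²+197²) = √40409 ≈ 201.02, ∠ = arctan(197/40) ≈ 78.52°
pole (s+100): 100 + j197 → |·| = √(100²+197²) = √48809 ≈ 220.93, ∠ = arctan(197/100) ≈ 63.09°
pole (s+751): 751 + j197 → |·| = √(751²+197²) = √602810 ≈ 776.41, ∠ = arctan(197/751) ≈ 14.70°
|H| = 50 · 201.02 / 1.7153e+05 ≈ 0.058596
Gain = 20 log₁₀(0.058596) ≈ -24.64 dB
∠H = 78.52° − 77.79° = 0.73°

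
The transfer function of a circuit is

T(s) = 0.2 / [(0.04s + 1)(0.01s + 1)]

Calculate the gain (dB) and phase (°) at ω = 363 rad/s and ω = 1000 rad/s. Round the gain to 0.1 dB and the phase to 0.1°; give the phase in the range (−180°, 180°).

At ω = 363 rad/s:
pole (1 + j363·0.04) = 1 + j14.52 → |·| ≈ 14.554, ∠ ≈ 86.06°
pole (1 + j363·0.01) = 1 + j3.63 → |·| ≈ 3.7652, ∠ ≈ 74.60°
|T| = 0.2 · 1 / (14.554 · 3.7652) ≈ 0.0036497
Gain = 20 log₁₀(0.0036497) ≈ -48.75 dB
∠T = (0°) − (86.06° + 74.60°) = -160.66°

At ω = 1000 rad/s:
pole (1 + j1000·0.04) = 1 + j40 → |·| ≈ 40.012, ∠ ≈ 88.57°
pole (1 + j1000·0.01) = 1 + j10 → |·| ≈ 10.05, ∠ ≈ 84.29°
|T| = 0.2 · 1 / (40.012 · 10.05) ≈ 0.00049736
Gain = 20 log₁₀(0.00049736) ≈ -66.07 dB
∠T = (0°) − (88.57° + 84.29°) = -172.86°

ω = 363: -48.8 dB, -160.7°; ω = 1000: -66.1 dB, -172.9°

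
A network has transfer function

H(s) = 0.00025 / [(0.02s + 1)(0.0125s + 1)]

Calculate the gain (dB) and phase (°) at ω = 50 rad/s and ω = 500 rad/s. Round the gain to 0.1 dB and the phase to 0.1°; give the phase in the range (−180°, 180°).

ω = 50: -76.5 dB, -77.0°; ω = 500: -108.1 dB, -165.2°

At ω = 50 rad/s:
pole (1 + j50·0.02) = 1 + j1 → |·| ≈ 1.4142, ∠ ≈ 45.00°
pole (1 + j50·0.0125) = 1 + j0.625 → |·| ≈ 1.1792, ∠ ≈ 32.01°
|H| = 0.00025 · 1 / (1.4142 · 1.1792) ≈ 0.00014991
Gain = 20 log₁₀(0.00014991) ≈ -76.48 dB
∠H = (0°) − (45.00° + 32.01°) = -77.01°

At ω = 500 rad/s:
pole (1 + j500·0.02) = 1 + j10 → |·| ≈ 10.05, ∠ ≈ 84.29°
pole (1 + j500·0.0125) = 1 + j6.25 → |·| ≈ 6.3295, ∠ ≈ 80.91°
|H| = 0.00025 · 1 / (10.05 · 6.3295) ≈ 3.9301e-06
Gain = 20 log₁₀(3.9301e-06) ≈ -108.11 dB
∠H = (0°) − (84.29° + 80.91°) = -165.20°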